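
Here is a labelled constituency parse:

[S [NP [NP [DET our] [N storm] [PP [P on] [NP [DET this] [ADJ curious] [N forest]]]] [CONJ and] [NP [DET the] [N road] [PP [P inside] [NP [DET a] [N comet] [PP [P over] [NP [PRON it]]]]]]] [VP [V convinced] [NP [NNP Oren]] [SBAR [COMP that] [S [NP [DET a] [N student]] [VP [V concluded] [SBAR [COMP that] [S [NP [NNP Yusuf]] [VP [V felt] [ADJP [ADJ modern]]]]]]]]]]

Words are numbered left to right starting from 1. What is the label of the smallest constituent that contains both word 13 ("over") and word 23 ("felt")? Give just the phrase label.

S

The smallest bracket enclosing both words is [S our storm on this curious forest and the road inside a comet over it convinced Oren that a student concluded that Yusuf felt modern], so the label is S.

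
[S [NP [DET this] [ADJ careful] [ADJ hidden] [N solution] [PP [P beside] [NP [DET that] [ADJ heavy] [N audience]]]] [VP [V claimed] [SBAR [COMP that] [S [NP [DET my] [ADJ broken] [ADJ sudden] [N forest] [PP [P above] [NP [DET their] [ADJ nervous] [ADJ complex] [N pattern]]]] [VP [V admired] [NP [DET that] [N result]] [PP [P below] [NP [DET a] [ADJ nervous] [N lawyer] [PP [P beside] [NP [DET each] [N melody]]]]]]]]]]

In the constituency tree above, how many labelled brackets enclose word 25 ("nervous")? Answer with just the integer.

8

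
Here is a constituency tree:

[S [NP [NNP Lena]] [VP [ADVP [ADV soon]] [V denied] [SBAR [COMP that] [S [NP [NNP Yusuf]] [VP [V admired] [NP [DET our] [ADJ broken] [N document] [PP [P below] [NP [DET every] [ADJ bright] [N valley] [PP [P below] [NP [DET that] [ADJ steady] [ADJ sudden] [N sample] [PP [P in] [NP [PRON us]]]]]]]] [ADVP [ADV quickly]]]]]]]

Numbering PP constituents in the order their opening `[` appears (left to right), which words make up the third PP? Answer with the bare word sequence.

in us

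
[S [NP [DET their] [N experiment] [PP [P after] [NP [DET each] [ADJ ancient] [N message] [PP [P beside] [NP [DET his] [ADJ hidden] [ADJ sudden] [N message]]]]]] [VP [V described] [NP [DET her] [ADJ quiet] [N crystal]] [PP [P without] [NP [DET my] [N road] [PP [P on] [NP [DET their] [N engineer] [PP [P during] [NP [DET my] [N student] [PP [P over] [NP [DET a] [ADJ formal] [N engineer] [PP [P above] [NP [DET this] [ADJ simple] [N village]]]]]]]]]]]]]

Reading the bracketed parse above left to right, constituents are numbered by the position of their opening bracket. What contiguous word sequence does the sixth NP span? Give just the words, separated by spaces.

their engineer during my student over a formal engineer above this simple village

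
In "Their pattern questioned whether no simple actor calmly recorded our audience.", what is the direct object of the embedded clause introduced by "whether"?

"recorded" heads the VP of the embedded clause introduced by "whether", and "our audience" is its direct object.

our audience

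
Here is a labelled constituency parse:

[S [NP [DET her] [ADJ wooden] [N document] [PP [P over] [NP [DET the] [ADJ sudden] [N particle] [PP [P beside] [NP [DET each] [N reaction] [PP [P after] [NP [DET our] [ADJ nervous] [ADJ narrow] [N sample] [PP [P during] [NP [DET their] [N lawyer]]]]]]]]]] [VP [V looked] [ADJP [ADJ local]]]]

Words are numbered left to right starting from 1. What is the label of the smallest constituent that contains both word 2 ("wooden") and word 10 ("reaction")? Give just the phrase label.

NP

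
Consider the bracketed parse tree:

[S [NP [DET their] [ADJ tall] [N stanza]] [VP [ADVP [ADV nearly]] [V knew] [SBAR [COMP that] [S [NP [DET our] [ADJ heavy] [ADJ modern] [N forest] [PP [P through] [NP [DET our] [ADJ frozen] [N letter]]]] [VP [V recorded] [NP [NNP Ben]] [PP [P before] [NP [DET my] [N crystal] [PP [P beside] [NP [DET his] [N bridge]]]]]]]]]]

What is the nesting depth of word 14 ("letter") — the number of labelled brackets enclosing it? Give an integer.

8

The word sits inside N, which is inside NP, inside PP, inside NP, inside S, inside SBAR, inside VP, inside S — 8 brackets in all.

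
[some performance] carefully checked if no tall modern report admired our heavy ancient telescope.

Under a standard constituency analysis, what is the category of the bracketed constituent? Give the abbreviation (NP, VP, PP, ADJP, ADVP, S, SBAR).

NP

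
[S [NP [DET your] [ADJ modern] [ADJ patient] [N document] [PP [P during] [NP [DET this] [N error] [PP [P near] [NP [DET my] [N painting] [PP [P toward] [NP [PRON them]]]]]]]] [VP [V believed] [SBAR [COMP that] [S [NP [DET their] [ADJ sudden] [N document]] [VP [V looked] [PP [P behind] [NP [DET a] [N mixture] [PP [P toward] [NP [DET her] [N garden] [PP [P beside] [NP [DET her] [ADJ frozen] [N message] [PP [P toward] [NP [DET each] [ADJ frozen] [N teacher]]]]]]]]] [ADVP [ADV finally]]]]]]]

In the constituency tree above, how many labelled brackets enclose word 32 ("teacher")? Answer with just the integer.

14

Counting open brackets not yet closed at "teacher": [S [VP [SBAR [S [VP [PP [NP [PP [NP [PP [NP [PP [NP [N = 14.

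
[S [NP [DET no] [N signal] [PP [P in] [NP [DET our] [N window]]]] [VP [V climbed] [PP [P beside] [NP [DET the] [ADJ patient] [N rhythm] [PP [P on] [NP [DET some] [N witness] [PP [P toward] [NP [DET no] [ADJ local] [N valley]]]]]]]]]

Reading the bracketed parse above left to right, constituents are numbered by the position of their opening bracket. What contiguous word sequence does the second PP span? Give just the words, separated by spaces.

beside the patient rhythm on some witness toward no local valley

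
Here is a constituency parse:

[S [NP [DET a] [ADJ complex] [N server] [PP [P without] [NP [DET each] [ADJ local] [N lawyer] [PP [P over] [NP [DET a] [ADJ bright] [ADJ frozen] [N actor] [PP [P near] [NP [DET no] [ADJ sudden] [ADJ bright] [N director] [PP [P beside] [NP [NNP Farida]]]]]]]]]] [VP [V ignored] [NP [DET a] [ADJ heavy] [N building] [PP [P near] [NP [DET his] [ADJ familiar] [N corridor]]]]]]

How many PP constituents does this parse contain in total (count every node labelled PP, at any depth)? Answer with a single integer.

5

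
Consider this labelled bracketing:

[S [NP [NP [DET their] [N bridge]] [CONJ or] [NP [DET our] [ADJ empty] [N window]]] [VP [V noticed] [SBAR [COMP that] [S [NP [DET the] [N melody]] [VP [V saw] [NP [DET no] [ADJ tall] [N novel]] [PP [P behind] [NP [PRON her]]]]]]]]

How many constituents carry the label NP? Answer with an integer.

Scanning left to right, an opening `[NP` appears at word positions 1, 1, 4, 9, 12, 16 — 6 in total.

6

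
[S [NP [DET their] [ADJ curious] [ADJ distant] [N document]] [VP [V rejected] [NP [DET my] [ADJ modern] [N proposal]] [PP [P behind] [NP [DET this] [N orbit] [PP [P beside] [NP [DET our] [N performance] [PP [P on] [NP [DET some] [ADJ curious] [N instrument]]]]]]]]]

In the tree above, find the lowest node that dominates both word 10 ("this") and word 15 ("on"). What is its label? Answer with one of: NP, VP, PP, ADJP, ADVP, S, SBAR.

NP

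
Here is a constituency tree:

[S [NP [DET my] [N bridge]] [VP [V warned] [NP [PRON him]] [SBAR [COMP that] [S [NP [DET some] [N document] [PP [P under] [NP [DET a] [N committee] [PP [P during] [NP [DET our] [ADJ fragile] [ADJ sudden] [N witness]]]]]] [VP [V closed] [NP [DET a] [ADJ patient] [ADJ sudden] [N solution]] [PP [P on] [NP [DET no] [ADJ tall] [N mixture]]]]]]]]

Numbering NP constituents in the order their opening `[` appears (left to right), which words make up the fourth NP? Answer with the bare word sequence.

a committee during our fragile sudden witness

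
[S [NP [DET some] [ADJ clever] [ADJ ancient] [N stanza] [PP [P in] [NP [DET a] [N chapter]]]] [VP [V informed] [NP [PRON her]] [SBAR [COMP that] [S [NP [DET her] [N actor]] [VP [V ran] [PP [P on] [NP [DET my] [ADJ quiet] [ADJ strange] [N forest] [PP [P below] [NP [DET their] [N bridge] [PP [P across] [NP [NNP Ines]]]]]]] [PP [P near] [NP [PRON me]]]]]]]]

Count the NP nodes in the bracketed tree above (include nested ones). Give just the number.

8

The NP constituents are: [NP some clever ancient stanza in a chapter]; [NP a chapter]; [NP her]; [NP her actor]; [NP my quiet strange forest below their bridge across Ines]; [NP their bridge across Ines] …. Total: 8.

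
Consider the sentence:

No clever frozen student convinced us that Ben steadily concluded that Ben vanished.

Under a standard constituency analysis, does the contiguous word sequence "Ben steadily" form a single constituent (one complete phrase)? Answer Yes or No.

No

The smallest constituent containing the whole sequence is the clause [S Ben steadily concluded that Ben vanished], but the sequence is only part of it — it straddles the boundary between noun phrase "Ben" and verb phrase "steadily concluded that Ben vanished".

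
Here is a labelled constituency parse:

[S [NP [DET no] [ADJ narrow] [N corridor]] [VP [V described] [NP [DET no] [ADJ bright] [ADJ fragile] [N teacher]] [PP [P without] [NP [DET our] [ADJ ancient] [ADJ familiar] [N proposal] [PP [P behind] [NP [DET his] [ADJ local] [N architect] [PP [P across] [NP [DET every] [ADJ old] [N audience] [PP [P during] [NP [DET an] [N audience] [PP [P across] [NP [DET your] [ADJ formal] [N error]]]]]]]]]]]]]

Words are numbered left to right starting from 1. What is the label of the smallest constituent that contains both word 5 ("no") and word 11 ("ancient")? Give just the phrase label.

VP

Word 5 lies under S → VP → NP → DET; word 11 lies under S → VP → PP → NP → ADJ. The lowest shared node is the VP.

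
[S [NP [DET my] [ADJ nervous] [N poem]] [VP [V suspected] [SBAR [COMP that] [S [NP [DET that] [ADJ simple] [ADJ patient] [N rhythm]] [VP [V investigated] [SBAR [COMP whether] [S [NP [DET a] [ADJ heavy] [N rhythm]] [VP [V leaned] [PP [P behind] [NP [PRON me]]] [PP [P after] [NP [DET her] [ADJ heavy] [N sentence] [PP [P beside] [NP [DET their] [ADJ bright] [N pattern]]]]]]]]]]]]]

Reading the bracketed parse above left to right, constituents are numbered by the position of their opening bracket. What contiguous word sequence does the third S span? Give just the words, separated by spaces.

a heavy rhythm leaned behind me after her heavy sentence beside their bright pattern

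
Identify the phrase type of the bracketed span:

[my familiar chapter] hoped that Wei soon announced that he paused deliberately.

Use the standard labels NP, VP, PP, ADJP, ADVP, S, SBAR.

NP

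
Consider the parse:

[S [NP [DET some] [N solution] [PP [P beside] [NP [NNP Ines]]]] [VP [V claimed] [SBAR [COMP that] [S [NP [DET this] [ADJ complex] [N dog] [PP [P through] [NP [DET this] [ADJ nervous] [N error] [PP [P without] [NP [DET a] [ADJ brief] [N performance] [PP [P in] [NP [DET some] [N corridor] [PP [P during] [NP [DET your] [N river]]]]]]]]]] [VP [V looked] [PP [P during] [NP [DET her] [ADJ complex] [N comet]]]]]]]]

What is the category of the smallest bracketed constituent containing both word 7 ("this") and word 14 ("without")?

NP

Both words fall inside [NP this complex dog through this nervous error without a brief performance in some corridor during your river] (words 7–23), and no smaller constituent contains them both. Label: NP.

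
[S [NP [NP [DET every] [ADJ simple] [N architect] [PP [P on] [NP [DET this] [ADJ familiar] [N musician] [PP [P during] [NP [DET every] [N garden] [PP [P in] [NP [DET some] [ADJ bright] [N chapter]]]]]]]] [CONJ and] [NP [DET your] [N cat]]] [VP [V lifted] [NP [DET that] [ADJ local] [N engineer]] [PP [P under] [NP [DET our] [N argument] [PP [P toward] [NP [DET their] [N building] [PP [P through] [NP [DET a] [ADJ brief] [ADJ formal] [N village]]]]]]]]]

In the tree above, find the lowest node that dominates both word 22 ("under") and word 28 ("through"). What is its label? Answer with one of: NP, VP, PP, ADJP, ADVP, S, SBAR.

PP

Word 22 lies under S → VP → PP → P; word 28 lies under S → VP → PP → NP → PP → NP → PP → P. The lowest shared node is the PP.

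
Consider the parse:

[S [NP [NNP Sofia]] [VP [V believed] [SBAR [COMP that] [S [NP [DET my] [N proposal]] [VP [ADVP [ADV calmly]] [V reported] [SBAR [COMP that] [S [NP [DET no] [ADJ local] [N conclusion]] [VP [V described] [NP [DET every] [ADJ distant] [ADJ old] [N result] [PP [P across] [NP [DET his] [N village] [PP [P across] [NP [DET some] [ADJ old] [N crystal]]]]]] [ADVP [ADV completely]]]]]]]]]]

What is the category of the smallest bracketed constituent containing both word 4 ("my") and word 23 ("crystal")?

Word 4 lies under S → VP → SBAR → S → NP → DET; word 23 lies under S → VP → SBAR → S → VP → SBAR → S → VP → NP → PP → NP → PP → NP → N. The lowest shared node is the S.

S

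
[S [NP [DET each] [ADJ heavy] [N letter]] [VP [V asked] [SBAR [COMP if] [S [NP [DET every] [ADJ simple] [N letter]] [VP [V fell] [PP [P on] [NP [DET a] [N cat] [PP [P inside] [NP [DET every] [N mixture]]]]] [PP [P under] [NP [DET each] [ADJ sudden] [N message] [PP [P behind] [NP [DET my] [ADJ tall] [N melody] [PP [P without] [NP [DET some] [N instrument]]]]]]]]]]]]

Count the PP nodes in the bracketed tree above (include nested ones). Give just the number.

Scanning left to right, an opening `[PP` appears at word positions 10, 13, 16, 20, 24 — 5 in total.

5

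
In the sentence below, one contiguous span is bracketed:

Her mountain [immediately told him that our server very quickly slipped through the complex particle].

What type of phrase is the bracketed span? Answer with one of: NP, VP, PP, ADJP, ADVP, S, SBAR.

VP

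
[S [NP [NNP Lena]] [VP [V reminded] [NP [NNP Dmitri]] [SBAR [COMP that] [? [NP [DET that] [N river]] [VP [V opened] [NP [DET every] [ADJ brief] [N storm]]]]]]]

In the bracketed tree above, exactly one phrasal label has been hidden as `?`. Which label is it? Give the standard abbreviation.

S

Looking at what the `?` directly dominates — NP, VP — this is a clause (S).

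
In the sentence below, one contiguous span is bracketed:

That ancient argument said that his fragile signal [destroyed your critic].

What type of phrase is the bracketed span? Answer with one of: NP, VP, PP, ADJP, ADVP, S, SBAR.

VP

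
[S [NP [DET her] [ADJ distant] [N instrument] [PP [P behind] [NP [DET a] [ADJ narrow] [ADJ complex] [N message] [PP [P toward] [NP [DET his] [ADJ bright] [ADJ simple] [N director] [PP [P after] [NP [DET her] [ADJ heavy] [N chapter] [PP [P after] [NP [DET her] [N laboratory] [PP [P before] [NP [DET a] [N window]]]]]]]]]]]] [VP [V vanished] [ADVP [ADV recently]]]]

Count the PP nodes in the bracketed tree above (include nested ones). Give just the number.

5

The PP constituents are: [PP behind a narrow complex message toward his bright simple director after her heavy chapter after her laboratory before a window]; [PP toward his bright simple director after her heavy chapter after her laboratory before a window]; [PP after her heavy chapter after her laboratory before a window]; [PP after her laboratory before a window]; [PP before a window]. Total: 5.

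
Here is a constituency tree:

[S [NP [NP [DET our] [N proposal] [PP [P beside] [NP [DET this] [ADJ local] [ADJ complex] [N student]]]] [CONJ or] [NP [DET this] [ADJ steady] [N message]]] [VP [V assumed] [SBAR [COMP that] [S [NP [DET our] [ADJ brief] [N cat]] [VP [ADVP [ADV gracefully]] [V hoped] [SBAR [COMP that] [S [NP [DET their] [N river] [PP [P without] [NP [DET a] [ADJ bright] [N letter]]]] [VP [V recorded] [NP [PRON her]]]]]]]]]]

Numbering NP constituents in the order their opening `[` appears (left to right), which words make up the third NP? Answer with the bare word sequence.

Opening `[NP` markers occur at word positions 1, 1, 4, 9, 14, 20, 23, 27; the third of these opens the constituent [NP this local complex student].

this local complex student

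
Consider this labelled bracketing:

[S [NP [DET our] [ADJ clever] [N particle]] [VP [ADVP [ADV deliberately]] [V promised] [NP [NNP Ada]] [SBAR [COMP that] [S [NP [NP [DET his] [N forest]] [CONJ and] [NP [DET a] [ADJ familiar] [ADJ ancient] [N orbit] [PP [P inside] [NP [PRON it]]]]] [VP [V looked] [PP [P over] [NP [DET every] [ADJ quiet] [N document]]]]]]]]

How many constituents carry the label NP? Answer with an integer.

Listing each NP by its span: [NP our clever particle]; [NP Ada]; [NP his forest and a familiar ancient orbit inside it]; [NP his forest]; [NP a familiar ancient orbit inside it]; [NP it] … — that makes 7.

7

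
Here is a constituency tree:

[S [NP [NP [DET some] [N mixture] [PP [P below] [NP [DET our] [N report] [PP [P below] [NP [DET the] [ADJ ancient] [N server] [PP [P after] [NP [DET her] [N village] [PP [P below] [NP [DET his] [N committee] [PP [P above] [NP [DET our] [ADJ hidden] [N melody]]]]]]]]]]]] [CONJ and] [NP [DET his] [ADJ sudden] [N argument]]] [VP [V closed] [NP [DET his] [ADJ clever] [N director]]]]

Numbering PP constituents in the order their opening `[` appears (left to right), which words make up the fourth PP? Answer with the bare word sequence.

The PP opening brackets appear, in order, over: "below our report below the ancient server after her village below his committee above our hidden melody"; "below the ancient server after her village below his committee above our hidden melody"; "after her village below his committee above our hidden melody"; "below his committee above our hidden melody"; "above our hidden melody". The fourth one spans "below his committee above our hidden melody".

below his committee above our hidden melody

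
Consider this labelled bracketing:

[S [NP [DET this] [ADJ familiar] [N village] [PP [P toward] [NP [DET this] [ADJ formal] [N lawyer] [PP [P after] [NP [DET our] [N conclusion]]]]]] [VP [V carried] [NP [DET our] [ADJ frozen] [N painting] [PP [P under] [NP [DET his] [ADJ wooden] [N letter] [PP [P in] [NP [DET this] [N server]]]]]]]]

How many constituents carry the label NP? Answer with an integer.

Scanning left to right, an opening `[NP` appears at word positions 1, 5, 9, 12, 16, 20 — 6 in total.

6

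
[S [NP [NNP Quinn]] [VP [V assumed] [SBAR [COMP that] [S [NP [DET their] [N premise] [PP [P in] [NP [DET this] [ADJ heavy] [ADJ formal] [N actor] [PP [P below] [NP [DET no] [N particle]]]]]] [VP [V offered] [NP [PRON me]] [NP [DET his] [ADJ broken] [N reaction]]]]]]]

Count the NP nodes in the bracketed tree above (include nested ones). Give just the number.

The NP constituents are: [NP Quinn]; [NP their premise in this heavy formal actor below no particle]; [NP this heavy formal actor below no particle]; [NP no particle]; [NP me]; [NP his broken reaction]. Total: 6.

6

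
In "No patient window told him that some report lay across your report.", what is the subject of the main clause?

no patient window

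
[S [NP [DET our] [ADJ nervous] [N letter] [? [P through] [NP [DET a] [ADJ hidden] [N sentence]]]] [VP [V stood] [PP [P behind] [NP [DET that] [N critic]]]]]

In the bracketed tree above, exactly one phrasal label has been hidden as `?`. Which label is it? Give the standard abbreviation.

The `?` node immediately contains: P 'through', NP. That is the internal structure of a prepositional phrase, so the label is PP.

PP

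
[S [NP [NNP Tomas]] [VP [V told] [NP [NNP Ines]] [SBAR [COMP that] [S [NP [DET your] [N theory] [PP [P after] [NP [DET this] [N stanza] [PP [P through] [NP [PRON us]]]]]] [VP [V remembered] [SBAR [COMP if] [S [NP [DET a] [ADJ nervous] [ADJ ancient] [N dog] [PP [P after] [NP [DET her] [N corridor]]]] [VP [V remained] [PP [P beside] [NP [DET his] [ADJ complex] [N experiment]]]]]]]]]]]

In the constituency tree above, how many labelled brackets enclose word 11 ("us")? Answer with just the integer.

The word sits inside PRON, which is inside NP, inside PP, inside NP, inside PP, inside NP, inside S, inside SBAR, inside VP, inside S — 10 brackets in all.

10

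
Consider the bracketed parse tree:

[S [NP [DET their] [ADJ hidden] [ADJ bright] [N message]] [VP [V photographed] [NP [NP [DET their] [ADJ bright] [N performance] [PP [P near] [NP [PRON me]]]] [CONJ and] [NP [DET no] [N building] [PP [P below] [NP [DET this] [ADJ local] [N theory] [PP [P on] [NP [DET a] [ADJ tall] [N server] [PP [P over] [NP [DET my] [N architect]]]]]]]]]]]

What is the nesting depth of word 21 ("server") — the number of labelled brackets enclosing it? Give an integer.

9

Path from the root down to the word: S → VP → NP → NP → PP → NP → PP → NP → N. That is 9 enclosing brackets.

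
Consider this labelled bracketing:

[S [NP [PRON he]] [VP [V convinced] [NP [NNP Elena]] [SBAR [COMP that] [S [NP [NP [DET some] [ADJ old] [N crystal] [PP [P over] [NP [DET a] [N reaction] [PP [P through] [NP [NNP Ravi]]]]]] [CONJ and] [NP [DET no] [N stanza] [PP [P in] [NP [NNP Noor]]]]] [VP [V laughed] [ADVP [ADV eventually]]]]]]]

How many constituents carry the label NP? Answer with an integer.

8

Listing each NP by its span: [NP he]; [NP Elena]; [NP some old crystal over a reaction through Ravi and no stanza in Noor]; [NP some old crystal over a reaction through Ravi]; [NP a reaction through Ravi]; [NP Ravi] … — that makes 8.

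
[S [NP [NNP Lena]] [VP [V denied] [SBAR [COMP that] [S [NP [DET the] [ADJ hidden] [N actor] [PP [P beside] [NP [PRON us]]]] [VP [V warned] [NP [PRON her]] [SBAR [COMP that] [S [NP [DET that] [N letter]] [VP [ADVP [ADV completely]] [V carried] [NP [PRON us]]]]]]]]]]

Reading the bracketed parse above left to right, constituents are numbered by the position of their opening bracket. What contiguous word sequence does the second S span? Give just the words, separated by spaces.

the hidden actor beside us warned her that that letter completely carried us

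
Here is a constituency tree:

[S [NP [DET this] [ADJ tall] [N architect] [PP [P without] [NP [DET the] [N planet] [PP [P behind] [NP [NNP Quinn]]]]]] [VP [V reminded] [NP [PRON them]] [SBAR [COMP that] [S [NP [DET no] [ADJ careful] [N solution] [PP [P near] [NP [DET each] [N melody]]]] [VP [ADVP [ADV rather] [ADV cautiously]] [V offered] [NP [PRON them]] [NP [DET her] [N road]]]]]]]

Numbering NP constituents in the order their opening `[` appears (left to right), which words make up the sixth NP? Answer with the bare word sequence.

In left-to-right order the NP constituents are "this tall architect without the planet behind Quinn"; "the planet behind Quinn"; "Quinn"; "them"; "no careful solution near each melody"; "each melody"; "them"; "her road". Number 6 is "each melody".

each melody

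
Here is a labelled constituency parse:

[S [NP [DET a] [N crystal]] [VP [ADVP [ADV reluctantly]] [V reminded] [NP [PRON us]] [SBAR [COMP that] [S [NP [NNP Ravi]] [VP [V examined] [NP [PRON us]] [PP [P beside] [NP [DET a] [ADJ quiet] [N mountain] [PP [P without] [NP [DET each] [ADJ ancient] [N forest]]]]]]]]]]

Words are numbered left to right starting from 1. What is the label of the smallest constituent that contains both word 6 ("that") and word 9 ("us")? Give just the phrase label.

SBAR

Both words fall inside [SBAR that Ravi examined us beside a quiet mountain without each ancient forest] (words 6–17), and no smaller constituent contains them both. Label: SBAR.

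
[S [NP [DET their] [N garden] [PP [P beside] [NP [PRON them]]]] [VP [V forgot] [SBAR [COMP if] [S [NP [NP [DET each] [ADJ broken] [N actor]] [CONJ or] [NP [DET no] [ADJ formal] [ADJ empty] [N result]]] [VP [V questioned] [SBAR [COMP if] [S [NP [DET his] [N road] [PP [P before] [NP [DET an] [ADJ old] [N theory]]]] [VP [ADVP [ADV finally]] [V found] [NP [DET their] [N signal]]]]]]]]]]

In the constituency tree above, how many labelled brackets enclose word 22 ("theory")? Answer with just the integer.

Counting open brackets not yet closed at "theory": [S [VP [SBAR [S [VP [SBAR [S [NP [PP [NP [N = 11.

11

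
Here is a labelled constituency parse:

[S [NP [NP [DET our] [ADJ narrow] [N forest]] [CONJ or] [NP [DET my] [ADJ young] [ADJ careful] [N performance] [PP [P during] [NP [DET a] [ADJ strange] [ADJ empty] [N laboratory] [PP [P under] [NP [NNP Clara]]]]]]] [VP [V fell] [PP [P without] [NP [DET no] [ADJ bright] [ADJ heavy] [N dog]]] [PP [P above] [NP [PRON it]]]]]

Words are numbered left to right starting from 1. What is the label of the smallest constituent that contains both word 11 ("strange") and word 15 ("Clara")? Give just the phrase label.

NP

Word 11 lies under S → NP → NP → PP → NP → ADJ; word 15 lies under S → NP → NP → PP → NP → PP → NP → NNP. The lowest shared node is the NP.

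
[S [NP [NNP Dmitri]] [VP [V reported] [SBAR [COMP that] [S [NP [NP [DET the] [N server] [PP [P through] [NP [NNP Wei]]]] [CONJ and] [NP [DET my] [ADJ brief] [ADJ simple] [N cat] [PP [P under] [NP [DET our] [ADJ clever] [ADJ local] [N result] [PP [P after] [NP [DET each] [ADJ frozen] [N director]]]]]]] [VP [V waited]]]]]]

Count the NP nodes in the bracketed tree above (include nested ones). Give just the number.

Scanning left to right, an opening `[NP` appears at word positions 1, 4, 4, 7, 9, 14, 19 — 7 in total.

7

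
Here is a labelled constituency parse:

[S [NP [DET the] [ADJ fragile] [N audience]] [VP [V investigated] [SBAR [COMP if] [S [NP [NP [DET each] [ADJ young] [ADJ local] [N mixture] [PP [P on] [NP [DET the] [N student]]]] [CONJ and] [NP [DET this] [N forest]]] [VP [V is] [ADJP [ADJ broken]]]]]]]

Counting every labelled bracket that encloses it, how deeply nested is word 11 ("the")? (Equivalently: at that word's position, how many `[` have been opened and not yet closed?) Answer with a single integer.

9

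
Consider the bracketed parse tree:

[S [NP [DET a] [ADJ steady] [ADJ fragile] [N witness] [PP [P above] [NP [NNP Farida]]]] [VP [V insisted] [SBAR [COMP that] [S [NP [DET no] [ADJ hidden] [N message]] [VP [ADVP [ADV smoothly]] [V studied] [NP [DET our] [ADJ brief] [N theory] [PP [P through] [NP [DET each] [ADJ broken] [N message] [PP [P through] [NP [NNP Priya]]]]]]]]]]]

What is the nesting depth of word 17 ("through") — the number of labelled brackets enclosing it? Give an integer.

Path from the root down to the word: S → VP → SBAR → S → VP → NP → PP → P. That is 8 enclosing brackets.

8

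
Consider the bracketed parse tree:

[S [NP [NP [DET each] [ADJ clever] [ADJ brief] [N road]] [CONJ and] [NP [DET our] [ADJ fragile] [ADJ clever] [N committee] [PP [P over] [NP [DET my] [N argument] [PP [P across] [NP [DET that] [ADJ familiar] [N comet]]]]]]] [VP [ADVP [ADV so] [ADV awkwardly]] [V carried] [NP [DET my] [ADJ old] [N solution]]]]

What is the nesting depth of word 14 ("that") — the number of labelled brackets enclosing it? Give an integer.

8

Counting open brackets not yet closed at "that": [S [NP [NP [PP [NP [PP [NP [DET = 8.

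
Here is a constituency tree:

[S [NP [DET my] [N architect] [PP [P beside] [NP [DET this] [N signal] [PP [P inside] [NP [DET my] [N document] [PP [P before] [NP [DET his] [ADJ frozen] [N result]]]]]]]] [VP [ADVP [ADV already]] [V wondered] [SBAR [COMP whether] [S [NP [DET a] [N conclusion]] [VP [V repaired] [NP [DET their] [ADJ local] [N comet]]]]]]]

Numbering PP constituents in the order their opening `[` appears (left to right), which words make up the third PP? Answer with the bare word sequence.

before his frozen result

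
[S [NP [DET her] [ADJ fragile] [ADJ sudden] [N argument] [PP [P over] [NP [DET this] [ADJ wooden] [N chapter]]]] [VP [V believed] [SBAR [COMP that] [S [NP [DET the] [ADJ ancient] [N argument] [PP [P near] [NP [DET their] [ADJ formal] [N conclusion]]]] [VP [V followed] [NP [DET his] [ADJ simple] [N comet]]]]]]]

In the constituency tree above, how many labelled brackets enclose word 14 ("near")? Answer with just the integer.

7

Path from the root down to the word: S → VP → SBAR → S → NP → PP → P. That is 7 enclosing brackets.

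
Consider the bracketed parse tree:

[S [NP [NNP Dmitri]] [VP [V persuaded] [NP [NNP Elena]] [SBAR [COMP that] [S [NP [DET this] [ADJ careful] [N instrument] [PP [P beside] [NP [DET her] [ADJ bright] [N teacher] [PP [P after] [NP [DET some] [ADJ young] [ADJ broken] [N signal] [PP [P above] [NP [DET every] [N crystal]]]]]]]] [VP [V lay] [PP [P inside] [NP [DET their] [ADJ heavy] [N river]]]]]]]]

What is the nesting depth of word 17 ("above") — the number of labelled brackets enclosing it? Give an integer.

11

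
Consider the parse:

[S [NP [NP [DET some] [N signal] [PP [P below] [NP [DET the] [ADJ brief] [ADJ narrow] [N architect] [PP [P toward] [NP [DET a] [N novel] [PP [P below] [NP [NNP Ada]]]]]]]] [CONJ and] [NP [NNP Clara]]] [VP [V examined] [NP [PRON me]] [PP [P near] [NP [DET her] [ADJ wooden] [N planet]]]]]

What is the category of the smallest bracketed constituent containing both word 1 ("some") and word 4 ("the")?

Word 1 lies under S → NP → NP → DET; word 4 lies under S → NP → NP → PP → NP → DET. The lowest shared node is the NP.

NP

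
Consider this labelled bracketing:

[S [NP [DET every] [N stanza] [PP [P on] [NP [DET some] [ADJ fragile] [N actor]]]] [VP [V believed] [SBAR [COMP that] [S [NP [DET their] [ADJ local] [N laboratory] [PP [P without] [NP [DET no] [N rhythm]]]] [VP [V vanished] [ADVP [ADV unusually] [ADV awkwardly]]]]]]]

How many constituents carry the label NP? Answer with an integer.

4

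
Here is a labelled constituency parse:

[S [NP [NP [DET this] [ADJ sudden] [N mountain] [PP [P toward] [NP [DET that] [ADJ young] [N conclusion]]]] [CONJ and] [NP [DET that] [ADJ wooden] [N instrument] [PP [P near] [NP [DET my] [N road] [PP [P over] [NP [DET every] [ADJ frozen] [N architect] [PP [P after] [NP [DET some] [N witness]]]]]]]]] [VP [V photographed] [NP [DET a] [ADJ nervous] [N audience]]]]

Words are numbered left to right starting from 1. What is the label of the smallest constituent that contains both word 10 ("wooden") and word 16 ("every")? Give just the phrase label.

NP

Word 10 lies under S → NP → NP → ADJ; word 16 lies under S → NP → NP → PP → NP → PP → NP → DET. The lowest shared node is the NP.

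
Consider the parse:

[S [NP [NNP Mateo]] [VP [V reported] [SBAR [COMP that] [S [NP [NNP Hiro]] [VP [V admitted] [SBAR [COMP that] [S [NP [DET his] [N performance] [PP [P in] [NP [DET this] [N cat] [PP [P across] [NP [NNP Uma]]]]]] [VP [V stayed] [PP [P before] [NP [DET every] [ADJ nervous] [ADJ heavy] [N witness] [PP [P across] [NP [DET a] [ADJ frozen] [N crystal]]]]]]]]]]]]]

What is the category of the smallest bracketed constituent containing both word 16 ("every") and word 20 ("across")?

NP

Word 16 lies under S → VP → SBAR → S → VP → SBAR → S → VP → PP → NP → DET; word 20 lies under S → VP → SBAR → S → VP → SBAR → S → VP → PP → NP → PP → P. The lowest shared node is the NP.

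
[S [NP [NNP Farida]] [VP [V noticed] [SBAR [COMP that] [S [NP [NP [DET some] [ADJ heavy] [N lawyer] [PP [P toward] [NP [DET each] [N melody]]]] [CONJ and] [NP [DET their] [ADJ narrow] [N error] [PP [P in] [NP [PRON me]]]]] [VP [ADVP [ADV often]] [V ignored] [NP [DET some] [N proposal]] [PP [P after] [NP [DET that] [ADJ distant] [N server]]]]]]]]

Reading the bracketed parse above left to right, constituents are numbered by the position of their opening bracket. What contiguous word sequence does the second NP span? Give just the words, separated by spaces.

The NP opening brackets appear, in order, over: "Farida"; "some heavy lawyer toward each melody and their narrow error in me"; "some heavy lawyer toward each melody"; "each melody"; "their narrow error in me"; "me"; "some proposal"; "that distant server". The second one spans "some heavy lawyer toward each melody and their narrow error in me".

some heavy lawyer toward each melody and their narrow error in me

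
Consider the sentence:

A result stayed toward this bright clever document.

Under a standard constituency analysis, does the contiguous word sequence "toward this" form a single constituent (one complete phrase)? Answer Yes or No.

The sequence begins inside the preposition "toward" and ends inside the noun phrase "this bright clever document"; it crosses a phrase boundary, so no single node in the tree spans exactly those words.

No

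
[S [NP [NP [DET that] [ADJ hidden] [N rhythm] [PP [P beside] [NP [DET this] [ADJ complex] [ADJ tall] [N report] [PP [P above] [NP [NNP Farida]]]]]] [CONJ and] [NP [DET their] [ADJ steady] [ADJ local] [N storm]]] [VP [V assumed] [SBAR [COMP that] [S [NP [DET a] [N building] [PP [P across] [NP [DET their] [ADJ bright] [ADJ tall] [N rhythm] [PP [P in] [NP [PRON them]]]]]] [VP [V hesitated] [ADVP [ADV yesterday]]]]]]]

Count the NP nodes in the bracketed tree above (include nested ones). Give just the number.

8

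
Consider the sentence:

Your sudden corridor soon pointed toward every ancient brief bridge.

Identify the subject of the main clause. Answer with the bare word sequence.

"your sudden corridor" is the NP that combines with the VP headed by "pointed" to form the main clause — the subject.

your sudden corridor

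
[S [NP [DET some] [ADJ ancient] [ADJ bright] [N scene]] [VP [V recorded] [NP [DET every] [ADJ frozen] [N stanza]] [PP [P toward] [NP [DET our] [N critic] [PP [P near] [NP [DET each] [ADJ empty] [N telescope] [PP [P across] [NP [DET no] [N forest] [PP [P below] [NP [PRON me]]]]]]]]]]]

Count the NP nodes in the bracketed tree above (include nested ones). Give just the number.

Scanning left to right, an opening `[NP` appears at word positions 1, 6, 10, 13, 17, 20 — 6 in total.

6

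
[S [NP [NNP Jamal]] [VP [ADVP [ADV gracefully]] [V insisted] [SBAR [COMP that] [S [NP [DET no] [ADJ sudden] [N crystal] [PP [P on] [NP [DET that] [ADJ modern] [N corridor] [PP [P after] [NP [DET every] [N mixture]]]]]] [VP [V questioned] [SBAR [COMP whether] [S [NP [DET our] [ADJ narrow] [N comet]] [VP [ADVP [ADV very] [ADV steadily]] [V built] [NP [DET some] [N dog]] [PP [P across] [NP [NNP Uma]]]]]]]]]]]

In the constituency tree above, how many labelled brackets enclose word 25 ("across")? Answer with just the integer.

10

The word sits inside P, which is inside PP, inside VP, inside S, inside SBAR, inside VP, inside S, inside SBAR, inside VP, inside S — 10 brackets in all.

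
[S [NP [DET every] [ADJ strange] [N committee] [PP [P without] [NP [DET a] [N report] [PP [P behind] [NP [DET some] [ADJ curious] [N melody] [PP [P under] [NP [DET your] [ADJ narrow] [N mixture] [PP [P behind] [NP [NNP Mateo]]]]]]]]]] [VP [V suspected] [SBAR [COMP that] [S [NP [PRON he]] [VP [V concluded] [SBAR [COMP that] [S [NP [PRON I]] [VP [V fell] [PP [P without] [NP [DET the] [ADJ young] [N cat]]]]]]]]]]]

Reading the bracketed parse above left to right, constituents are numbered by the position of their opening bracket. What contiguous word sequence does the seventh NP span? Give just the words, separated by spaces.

I

Opening `[NP` markers occur at word positions 1, 5, 8, 12, 16, 19, 22, 25; the seventh of these opens the constituent [NP I].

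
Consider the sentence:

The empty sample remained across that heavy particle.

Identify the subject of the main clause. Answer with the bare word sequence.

"the empty sample" is the NP that combines with the VP headed by "remained" to form the main clause — the subject.

the empty sample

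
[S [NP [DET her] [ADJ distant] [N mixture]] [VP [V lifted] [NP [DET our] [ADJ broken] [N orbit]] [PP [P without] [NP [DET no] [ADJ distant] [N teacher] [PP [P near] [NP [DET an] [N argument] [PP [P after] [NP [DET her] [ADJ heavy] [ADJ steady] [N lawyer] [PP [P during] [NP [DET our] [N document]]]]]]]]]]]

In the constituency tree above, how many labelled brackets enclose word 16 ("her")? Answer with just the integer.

9

Path from the root down to the word: S → VP → PP → NP → PP → NP → PP → NP → DET. That is 9 enclosing brackets.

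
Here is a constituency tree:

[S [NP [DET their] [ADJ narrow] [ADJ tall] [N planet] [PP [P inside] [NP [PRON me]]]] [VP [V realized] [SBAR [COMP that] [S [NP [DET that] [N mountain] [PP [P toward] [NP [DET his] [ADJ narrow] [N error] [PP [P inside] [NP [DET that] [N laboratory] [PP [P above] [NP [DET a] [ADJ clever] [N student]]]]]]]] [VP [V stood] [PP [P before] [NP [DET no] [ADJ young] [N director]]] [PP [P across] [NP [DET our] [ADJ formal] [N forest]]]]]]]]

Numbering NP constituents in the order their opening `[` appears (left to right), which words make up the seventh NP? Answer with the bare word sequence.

no young director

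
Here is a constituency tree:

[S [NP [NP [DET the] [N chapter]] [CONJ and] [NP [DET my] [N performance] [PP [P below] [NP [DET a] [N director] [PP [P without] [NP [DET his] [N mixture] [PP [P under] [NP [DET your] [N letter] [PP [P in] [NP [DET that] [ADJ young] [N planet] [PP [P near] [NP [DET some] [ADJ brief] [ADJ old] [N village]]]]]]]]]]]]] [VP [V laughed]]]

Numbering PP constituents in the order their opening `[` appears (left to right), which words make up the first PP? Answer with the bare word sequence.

below a director without his mixture under your letter in that young planet near some brief old village

Opening `[PP` markers occur at word positions 6, 9, 12, 15, 19; the first of these opens the constituent [PP below a director without his mixture under your letter in that young planet near some brief old village].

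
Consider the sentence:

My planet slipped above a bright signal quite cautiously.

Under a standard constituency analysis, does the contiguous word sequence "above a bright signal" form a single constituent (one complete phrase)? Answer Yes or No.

Yes

These words form the whole prepositional phrase headed by "above", so yes — one constituent.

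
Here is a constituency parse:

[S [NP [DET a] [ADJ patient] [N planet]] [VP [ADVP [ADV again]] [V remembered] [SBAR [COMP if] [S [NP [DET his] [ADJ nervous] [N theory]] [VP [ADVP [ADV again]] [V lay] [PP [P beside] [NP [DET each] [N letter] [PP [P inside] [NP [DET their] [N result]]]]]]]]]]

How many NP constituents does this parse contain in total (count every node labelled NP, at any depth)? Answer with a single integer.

4

The NP constituents are: [NP a patient planet]; [NP his nervous theory]; [NP each letter inside their result]; [NP their result]. Total: 4.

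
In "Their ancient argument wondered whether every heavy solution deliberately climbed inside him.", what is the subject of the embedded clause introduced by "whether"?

"every heavy solution" is the NP that combines with the VP headed by "climbed" to form the embedded clause introduced by "whether" — the subject.

every heavy solution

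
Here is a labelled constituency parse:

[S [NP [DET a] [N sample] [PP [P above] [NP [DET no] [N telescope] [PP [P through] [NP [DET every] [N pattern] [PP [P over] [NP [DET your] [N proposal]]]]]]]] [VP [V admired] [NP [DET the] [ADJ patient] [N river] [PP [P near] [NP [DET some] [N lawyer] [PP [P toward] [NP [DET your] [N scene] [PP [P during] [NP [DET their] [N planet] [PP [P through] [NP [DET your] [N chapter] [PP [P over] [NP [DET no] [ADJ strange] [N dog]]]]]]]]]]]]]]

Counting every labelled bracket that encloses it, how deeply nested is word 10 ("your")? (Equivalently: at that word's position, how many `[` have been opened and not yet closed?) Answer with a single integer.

Counting open brackets not yet closed at "your": [S [NP [PP [NP [PP [NP [PP [NP [DET = 9.

9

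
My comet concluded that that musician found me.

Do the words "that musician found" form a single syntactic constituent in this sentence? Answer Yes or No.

No

The sequence begins inside the noun phrase "that musician" and ends inside the verb phrase "found me"; it crosses a phrase boundary, so no single node in the tree spans exactly those words.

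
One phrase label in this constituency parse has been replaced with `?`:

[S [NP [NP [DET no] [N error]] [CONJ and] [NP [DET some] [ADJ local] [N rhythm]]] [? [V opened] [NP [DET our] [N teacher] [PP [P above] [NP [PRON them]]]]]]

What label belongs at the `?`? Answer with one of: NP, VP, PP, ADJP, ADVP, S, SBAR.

VP

A constituent whose immediate children are V 'opened', NP is a verb phrase: VP.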